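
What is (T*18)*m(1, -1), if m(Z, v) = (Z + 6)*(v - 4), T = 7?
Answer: -4410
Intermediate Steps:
m(Z, v) = (-4 + v)*(6 + Z) (m(Z, v) = (6 + Z)*(-4 + v) = (-4 + v)*(6 + Z))
(T*18)*m(1, -1) = (7*18)*(-24 - 4*1 + 6*(-1) + 1*(-1)) = 126*(-24 - 4 - 6 - 1) = 126*(-35) = -4410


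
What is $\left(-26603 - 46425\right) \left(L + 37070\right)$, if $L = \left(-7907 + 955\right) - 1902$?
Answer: $-2060558048$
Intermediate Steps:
$L = -8854$ ($L = -6952 - 1902 = -8854$)
$\left(-26603 - 46425\right) \left(L + 37070\right) = \left(-26603 - 46425\right) \left(-8854 + 37070\right) = \left(-73028\right) 28216 = -2060558048$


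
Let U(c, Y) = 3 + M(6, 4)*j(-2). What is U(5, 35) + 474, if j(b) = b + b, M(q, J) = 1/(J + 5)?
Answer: 4289/9 ≈ 476.56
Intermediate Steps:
M(q, J) = 1/(5 + J)
j(b) = 2*b
U(c, Y) = 23/9 (U(c, Y) = 3 + (2*(-2))/(5 + 4) = 3 - 4/9 = 23/9)
U(5, 35) + 474 = 23/9 + 474 = 4289/9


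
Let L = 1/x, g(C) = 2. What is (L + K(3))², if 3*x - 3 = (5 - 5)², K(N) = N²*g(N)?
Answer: 361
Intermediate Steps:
K(N) = 2*N² (K(N) = N²*2 = 2*N²)
x = 1 (x = 1 + (5 - 5)²/3 = 1 + (⅓)*0² = 1 + (⅓)*0 = 1 + 0 = 1)
L = 1 (L = 1/1 = 1)
(L + K(3))² = (1 + 2*3²)² = (1 + 2*9)² = (1 + 18)² = 19² = 361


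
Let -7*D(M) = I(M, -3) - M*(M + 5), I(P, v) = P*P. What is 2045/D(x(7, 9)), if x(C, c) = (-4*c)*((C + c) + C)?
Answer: -2863/828 ≈ -3.4577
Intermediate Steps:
I(P, v) = P²
x(C, c) = -4*c*(c + 2*C) (x(C, c) = (-4*c)*(c + 2*C) = -4*c*(c + 2*C))
D(M) = -M²/7 + M*(5 + M)/7 (D(M) = -(M² - M*(M + 5))/7 = -(M² - M*(5 + M))/7 = -M²/7 + M*(5 + M)/7)
2045/D(x(7, 9)) = 2045/((5*(-4*9*(9 + 2*7))/7)) = 2045/((5*(-4*9*(9 + 14))/7)) = 2045/((5*(-4*9*23)/7)) = 2045/(((5/7)*(-828))) = 2045/(-4140/7) = 2045*(-7/4140) = -2863/828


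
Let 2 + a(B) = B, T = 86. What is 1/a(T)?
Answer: 1/84 ≈ 0.011905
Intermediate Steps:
a(B) = -2 + B
1/a(T) = 1/(-2 + 86) = 1/84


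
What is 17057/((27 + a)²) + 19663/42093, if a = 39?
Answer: 89292481/20373012 ≈ 4.3829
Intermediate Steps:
17057/((27 + a)²) + 19663/42093 = 17057/((27 + 39)²) + 19663/42093 = 17057/(66²) + 19663*(1/42093) = 17057/4356 + 19663/42093 = 89292481/20373012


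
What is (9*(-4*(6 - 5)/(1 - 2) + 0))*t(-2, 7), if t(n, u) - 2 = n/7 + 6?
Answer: 1944/7 ≈ 277.71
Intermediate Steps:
t(n, u) = 8 + n/7 (t(n, u) = 2 + (n/7 + 6) = 2 + (6 + n/7) = 8 + n/7)
(9*(-4*(6 - 5)/(1 - 2) + 0))*t(-2, 7) = (9*(-4*(6 - 5)/(1 - 2) + 0))*(8 + (1/7)*(-2)) = (9*(-4/(-1) + 0))*(8 - 2/7) = (9*(-4*(-1) + 0))*(54/7) = (9*(4 + 0))*(54/7) = (9*4)*(54/7) = 36*(54/7) = 1944/7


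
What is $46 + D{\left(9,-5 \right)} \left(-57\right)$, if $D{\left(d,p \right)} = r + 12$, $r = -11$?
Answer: $-11$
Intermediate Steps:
$D{\left(d,p \right)} = 1$ ($D{\left(d,p \right)} = -11 + 12 = 1$)
$46 + D{\left(9,-5 \right)} \left(-57\right) = 46 + 1 \left(-57\right) = 46 - 57 = -11$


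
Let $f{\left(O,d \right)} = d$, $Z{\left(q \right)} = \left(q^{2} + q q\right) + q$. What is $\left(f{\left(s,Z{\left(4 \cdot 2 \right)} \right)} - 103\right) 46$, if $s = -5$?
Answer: $1518$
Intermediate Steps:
$Z{\left(q \right)} = q + 2 q^{2}$ ($Z{\left(q \right)} = \left(q^{2} + q^{2}\right) + q = 2 q^{2} + q = q + 2 q^{2}$)
$\left(f{\left(s,Z{\left(4 \cdot 2 \right)} \right)} - 103\right) 46 = \left(4 \cdot 2 \left(1 + 2 \cdot 4 \cdot 2\right) - 103\right) 46 = \left(8 \left(1 + 2 \cdot 8\right) - 103\right) 46 = \left(8 \left(1 + 16\right) - 103\right) 46 = \left(8 \cdot 17 - 103\right) 46 = \left(136 - 103\right) 46 = 33 \cdot 46 = 1518$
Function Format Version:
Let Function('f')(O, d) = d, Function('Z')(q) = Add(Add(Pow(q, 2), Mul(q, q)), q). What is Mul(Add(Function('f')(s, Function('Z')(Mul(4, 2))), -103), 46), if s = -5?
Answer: 1518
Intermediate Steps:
Function('Z')(q) = Add(q, Mul(2, Pow(q, 2))) (Function('Z')(q) = Add(Add(Pow(q, 2), Pow(q, 2)), q) = Add(Mul(2, Pow(q, 2)), q) = Add(q, Mul(2, Pow(q, 2))))
Mul(Add(Function('f')(s, Function('Z')(Mul(4, 2))), -103), 46) = Mul(Add(Mul(Mul(4, 2), Add(1, Mul(2, Mul(4, 2)))), -103), 46) = Mul(Add(Mul(8, Add(1, Mul(2, 8))), -103), 46) = Mul(Add(Mul(8, Add(1, 16)), -103), 46) = Mul(Add(Mul(8, 17), -103), 46) = Mul(Add(136, -103), 46) = Mul(33, 46) = 1518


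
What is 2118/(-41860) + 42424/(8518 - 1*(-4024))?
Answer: 437326171/131252030 ≈ 3.3320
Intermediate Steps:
2118/(-41860) + 42424/(8518 - 1*(-4024)) = 2118*(-1/41860) + 42424/(8518 + 4024) = -1059/20930 + 42424/12542 = -1059/20930 + 42424*(1/12542) = -1059/20930 + 21212/6271 = 437326171/131252030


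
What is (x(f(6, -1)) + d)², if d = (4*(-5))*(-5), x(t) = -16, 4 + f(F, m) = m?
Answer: 7056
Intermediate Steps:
f(F, m) = -4 + m
d = 100 (d = -20*(-5) = 100)
(x(f(6, -1)) + d)² = (-16 + 100)² = 84² = 7056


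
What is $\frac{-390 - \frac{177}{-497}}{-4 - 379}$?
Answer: $\frac{193653}{190351} \approx 1.0173$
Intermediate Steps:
$\frac{-390 - \frac{177}{-497}}{-4 - 379} = \frac{-390 - - \frac{177}{497}}{-383} = \left(-390 + \frac{177}{497}\right) \left(- \frac{1}{383}\right) = \left(- \frac{193653}{497}\right) \left(- \frac{1}{383}\right) = \frac{193653}{190351}$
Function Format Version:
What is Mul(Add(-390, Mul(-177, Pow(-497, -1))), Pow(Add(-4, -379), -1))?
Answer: Rational(193653, 190351) ≈ 1.0173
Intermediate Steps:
Mul(Add(-390, Mul(-177, Pow(-497, -1))), Pow(Add(-4, -379), -1)) = Mul(Add(-390, Mul(-177, Rational(-1, 497))), Pow(-383, -1)) = Mul(Add(-390, Rational(177, 497)), Rational(-1, 383)) = Mul(Rational(-193653, 497), Rational(-1, 383)) = Rational(193653, 190351)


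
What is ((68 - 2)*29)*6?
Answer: 11484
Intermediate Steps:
((68 - 2)*29)*6 = (66*29)*6 = 1914*6 = 11484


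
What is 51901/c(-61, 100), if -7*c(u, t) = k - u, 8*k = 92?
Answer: -726614/145 ≈ -5011.1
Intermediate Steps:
k = 23/2 (k = (⅛)*92 = 23/2 ≈ 11.500)
c(u, t) = -23/14 + u/7 (c(u, t) = -(23/2 - u)/7 = -23/14 + u/7)
51901/c(-61, 100) = 51901/(-23/14 + (⅐)*(-61)) = 51901/(-23/14 - 61/7) = 51901/(-145/14) = 51901*(-14/145) = -726614/145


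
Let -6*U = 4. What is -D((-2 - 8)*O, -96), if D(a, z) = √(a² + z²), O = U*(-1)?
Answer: -4*√5209/3 ≈ -96.231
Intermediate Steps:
U = -⅔ (U = -⅙*4 = -⅔ ≈ -0.66667)
O = ⅔ (O = -⅔*(-1) = ⅔ ≈ 0.66667)
-D((-2 - 8)*O, -96) = -√(((-2 - 8)*(⅔))² + (-96)²) = -√((-10*⅔)² + 9216) = -√((-20/3)² + 9216) = -√(400/9 + 9216) = -√(83344/9) = -4*√5209/3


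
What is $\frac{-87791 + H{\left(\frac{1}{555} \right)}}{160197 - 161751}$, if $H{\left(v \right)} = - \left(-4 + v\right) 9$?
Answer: $\frac{8117339}{143745} \approx 56.47$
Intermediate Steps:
$H{\left(v \right)} = 36 - 9 v$ ($H{\left(v \right)} = - (-36 + 9 v) = 36 - 9 v$)
$\frac{-87791 + H{\left(\frac{1}{555} \right)}}{160197 - 161751} = \frac{-87791 + \left(36 - \frac{9}{555}\right)}{160197 - 161751} = \frac{-87791 + \left(36 - \frac{3}{185}\right)}{-1554} = \left(-87791 + \left(36 - \frac{3}{185}\right)\right) \left(- \frac{1}{1554}\right) = \left(-87791 + \frac{6657}{185}\right) \left(- \frac{1}{1554}\right) = \left(- \frac{16234678}{185}\right) \left(- \frac{1}{1554}\right) = \frac{8117339}{143745}$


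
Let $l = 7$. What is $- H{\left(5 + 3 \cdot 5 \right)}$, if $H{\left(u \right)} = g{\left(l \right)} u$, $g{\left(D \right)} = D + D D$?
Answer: $-1120$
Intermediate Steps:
$g{\left(D \right)} = D + D^{2}$
$H{\left(u \right)} = 56 u$ ($H{\left(u \right)} = 7 \left(1 + 7\right) u = 7 \cdot 8 u = 56 u$)
$- H{\left(5 + 3 \cdot 5 \right)} = - 56 \left(5 + 3 \cdot 5\right) = - 56 \left(5 + 15\right) = - 56 \cdot 20 = \left(-1\right) 1120 = -1120$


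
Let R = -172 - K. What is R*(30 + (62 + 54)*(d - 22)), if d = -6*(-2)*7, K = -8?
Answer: -1184408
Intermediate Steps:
d = 84 (d = 12*7 = 84)
R = -164 (R = -172 - 1*(-8) = -172 + 8 = -164)
R*(30 + (62 + 54)*(d - 22)) = -164*(30 + (62 + 54)*(84 - 22)) = -164*(30 + 116*62) = -164*(30 + 7192) = -164*7222 = -1184408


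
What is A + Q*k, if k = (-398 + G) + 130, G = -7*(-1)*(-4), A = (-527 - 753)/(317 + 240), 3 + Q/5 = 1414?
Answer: -1163173240/557 ≈ -2.0883e+6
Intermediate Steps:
Q = 7055 (Q = -15 + 5*1414 = -15 + 7070 = 7055)
A = -1280/557 ≈ -2.2980
G = -28 (G = 7*(-4) = -28)
k = -296 (k = (-398 - 28) + 130 = -426 + 130 = -296)
A + Q*k = -1280/557 + 7055*(-296) = -1280/557 - 2088280 = -1163173240/557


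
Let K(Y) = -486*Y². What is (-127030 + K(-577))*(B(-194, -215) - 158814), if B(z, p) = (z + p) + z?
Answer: 25814478344508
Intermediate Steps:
B(z, p) = p + 2*z (B(z, p) = (p + z) + z = p + 2*z)
(-127030 + K(-577))*(B(-194, -215) - 158814) = (-127030 - 486*(-577)²)*((-215 + 2*(-194)) - 158814) = (-127030 - 486*332929)*((-215 - 388) - 158814) = (-127030 - 161803494)*(-603 - 158814) = -161930524*(-159417) = 25814478344508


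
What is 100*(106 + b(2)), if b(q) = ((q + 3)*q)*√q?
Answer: 10600 + 1000*√2 ≈ 12014.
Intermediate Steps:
b(q) = q^(3/2)*(3 + q) (b(q) = ((3 + q)*q)*√q = (q*(3 + q))*√q = q^(3/2)*(3 + q))
100*(106 + b(2)) = 100*(106 + 2^(3/2)*(3 + 2)) = 100*(106 + (2*√2)*5) = 100*(106 + 10*√2) = 10600 + 1000*√2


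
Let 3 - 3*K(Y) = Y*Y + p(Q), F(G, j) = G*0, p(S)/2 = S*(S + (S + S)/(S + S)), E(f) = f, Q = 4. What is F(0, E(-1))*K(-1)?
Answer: 0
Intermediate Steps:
p(S) = 2*S*(1 + S) (p(S) = 2*(S*(S + (S + S)/(S + S))) = 2*(S*(S + (2*S)/((2*S)))) = 2*(S*(S + (2*S)*(1/(2*S)))) = 2*(S*(S + 1)) = 2*(S*(1 + S)) = 2*S*(1 + S))
F(G, j) = 0
K(Y) = -37/3 - Y²/3 (K(Y) = 1 - (Y*Y + 2*4*(1 + 4))/3 = 1 - (Y² + 2*4*5)/3 = 1 - (Y² + 40)/3 = 1 - (40 + Y²)/3 = 1 + (-40/3 - Y²/3) = -37/3 - Y²/3)
F(0, E(-1))*K(-1) = 0*(-37/3 - ⅓*(-1)²) = 0*(-37/3 - ⅓*1) = 0*(-37/3 - ⅓) = 0*(-38/3) = 0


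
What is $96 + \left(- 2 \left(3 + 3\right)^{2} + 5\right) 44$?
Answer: $-2852$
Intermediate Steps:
$96 + \left(- 2 \left(3 + 3\right)^{2} + 5\right) 44 = 96 + \left(- 2 \cdot 6^{2} + 5\right) 44 = 96 + \left(\left(-2\right) 36 + 5\right) 44 = 96 + \left(-72 + 5\right) 44 = 96 - 2948 = -2852$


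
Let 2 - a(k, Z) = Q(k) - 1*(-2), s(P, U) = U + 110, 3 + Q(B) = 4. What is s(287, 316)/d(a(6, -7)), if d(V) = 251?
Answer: 426/251 ≈ 1.6972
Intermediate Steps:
Q(B) = 1 (Q(B) = -3 + 4 = 1)
s(P, U) = 110 + U
a(k, Z) = -1 (a(k, Z) = 2 - (1 - 1*(-2)) = 2 - (1 + 2) = 2 - 1*3 = 2 - 3 = -1)
s(287, 316)/d(a(6, -7)) = (110 + 316)/251 = 426*(1/251) = 426/251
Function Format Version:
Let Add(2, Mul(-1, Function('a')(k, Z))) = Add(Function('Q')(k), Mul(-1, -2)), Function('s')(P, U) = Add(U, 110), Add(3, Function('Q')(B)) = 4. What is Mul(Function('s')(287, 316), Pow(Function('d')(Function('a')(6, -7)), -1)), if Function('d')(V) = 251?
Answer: Rational(426, 251) ≈ 1.6972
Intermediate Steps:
Function('Q')(B) = 1 (Function('Q')(B) = Add(-3, 4) = 1)
Function('s')(P, U) = Add(110, U)
Function('a')(k, Z) = -1 (Function('a')(k, Z) = Add(2, Mul(-1, Add(1, Mul(-1, -2)))) = Add(2, Mul(-1, Add(1, 2))) = Add(2, Mul(-1, 3)) = Add(2, -3) = -1)
Mul(Function('s')(287, 316), Pow(Function('d')(Function('a')(6, -7)), -1)) = Mul(Add(110, 316), Pow(251, -1)) = Mul(426, Rational(1, 251)) = Rational(426, 251)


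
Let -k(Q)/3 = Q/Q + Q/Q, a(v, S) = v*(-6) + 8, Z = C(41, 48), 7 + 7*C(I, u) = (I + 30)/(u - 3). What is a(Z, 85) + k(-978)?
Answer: 698/105 ≈ 6.6476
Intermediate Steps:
C(I, u) = -1 + (30 + I)/(7*(-3 + u)) (C(I, u) = -1 + ((I + 30)/(u - 3))/7 = -1 + ((30 + I)/(-3 + u))/7 = -1 + (30 + I)/(7*(-3 + u)))
Z = -244/315 (Z = (51 + 41 - 7*48)/(7*(-3 + 48)) = (⅐)*(51 + 41 - 336)/45 = (⅐)*(1/45)*(-244) = -244/315 ≈ -0.77460)
a(v, S) = 8 - 6*v (a(v, S) = -6*v + 8 = 8 - 6*v)
k(Q) = -6 (k(Q) = -3*(Q/Q + Q/Q) = -3*(1 + 1) = -3*2 = -6)
a(Z, 85) + k(-978) = (8 - 6*(-244/315)) - 6 = (8 + 488/105) - 6 = 1328/105 - 6 = 698/105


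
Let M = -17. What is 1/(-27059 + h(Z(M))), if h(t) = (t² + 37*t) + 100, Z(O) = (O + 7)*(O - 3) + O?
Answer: 1/13301 ≈ 7.5182e-5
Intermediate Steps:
Z(O) = O + (-3 + O)*(7 + O) (Z(O) = (7 + O)*(-3 + O) + O = (-3 + O)*(7 + O) + O = O + (-3 + O)*(7 + O))
h(t) = 100 + t² + 37*t
1/(-27059 + h(Z(M))) = 1/(-27059 + (100 + (-21 + (-17)² + 5*(-17))² + 37*(-21 + (-17)² + 5*(-17)))) = 1/(-27059 + (100 + (-21 + 289 - 85)² + 37*(-21 + 289 - 85))) = 1/(-27059 + (100 + 183² + 37*183)) = 1/(-27059 + (100 + 33489 + 6771)) = 1/(-27059 + 40360) = 1/13301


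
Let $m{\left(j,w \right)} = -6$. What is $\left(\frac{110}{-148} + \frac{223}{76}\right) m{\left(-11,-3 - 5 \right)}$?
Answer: $- \frac{18483}{1406} \approx -13.146$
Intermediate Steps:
$\left(\frac{110}{-148} + \frac{223}{76}\right) m{\left(-11,-3 - 5 \right)} = \left(\frac{110}{-148} + \frac{223}{76}\right) \left(-6\right) = \left(110 \left(- \frac{1}{148}\right) + 223 \cdot \frac{1}{76}\right) \left(-6\right) = \left(- \frac{55}{74} + \frac{223}{76}\right) \left(-6\right) = \frac{6161}{2812} \left(-6\right) = - \frac{18483}{1406}$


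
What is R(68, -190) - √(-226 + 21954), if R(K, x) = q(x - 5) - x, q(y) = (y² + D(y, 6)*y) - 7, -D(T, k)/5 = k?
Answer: 44058 - 4*√1358 ≈ 43911.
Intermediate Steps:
D(T, k) = -5*k
q(y) = -7 + y² - 30*y (q(y) = (y² + (-5*6)*y) - 7 = (y² - 30*y) - 7 = -7 + y² - 30*y)
R(K, x) = 143 + (-5 + x)² - 31*x (R(K, x) = (-7 + (x - 5)² - 30*(x - 5)) - x = (-7 + (-5 + x)² - 30*(-5 + x)) - x = (-7 + (-5 + x)² + (150 - 30*x)) - x = (143 + (-5 + x)² - 30*x) - x = 143 + (-5 + x)² - 31*x)
R(68, -190) - √(-226 + 21954) = (168 + (-190)² - 41*(-190)) - √(-226 + 21954) = (168 + 36100 + 7790) - √21728 = 44058 - 4*√1358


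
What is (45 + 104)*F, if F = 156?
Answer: 23244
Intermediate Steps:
(45 + 104)*F = (45 + 104)*156 = 149*156 = 23244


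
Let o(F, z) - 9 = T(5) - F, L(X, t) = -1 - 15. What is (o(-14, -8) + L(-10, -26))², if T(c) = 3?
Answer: 100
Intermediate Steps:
L(X, t) = -16
o(F, z) = 12 - F (o(F, z) = 9 + (3 - F) = 12 - F)
(o(-14, -8) + L(-10, -26))² = ((12 - 1*(-14)) - 16)² = ((12 + 14) - 16)² = (26 - 16)² = 10² = 100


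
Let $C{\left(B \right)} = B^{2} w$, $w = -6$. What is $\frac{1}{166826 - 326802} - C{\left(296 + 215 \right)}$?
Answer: $\frac{250638558575}{159976} \approx 1.5667 \cdot 10^{6}$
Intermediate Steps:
$C{\left(B \right)} = - 6 B^{2}$ ($C{\left(B \right)} = B^{2} \left(-6\right) = - 6 B^{2}$)
$\frac{1}{166826 - 326802} - C{\left(296 + 215 \right)} = \frac{1}{166826 - 326802} - - 6 \left(296 + 215\right)^{2} = \frac{1}{-159976} - - 6 \cdot 511^{2} = - \frac{1}{159976} - \left(-6\right) 261121 = - \frac{1}{159976} - -1566726 = - \frac{1}{159976} + 1566726 = \frac{250638558575}{159976}$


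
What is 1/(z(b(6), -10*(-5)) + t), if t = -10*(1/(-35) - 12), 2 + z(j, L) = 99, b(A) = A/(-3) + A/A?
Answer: 7/1521 ≈ 0.0046022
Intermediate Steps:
b(A) = 1 - A/3 (b(A) = A*(-⅓) + 1 = -A/3 + 1 = 1 - A/3)
z(j, L) = 97 (z(j, L) = -2 + 99 = 97)
t = 842/7 (t = -10*(-1/35 - 12) = -10*(-421/35) = 842/7 ≈ 120.29)
1/(z(b(6), -10*(-5)) + t) = 1/(97 + 842/7) = 1/(1521/7) = 7/1521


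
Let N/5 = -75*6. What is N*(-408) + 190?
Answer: 918190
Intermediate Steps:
N = -2250 (N = 5*(-75*6) = 5*(-450) = -2250)
N*(-408) + 190 = -2250*(-408) + 190 = 918000 + 190 = 918190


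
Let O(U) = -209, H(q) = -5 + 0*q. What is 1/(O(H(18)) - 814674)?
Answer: -1/814883 ≈ -1.2272e-6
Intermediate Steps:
H(q) = -5 (H(q) = -5 + 0 = -5)
1/(O(H(18)) - 814674) = 1/(-209 - 814674) = 1/(-814883) = -1/814883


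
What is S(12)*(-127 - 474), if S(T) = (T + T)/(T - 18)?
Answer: 2404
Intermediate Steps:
S(T) = 2*T/(-18 + T) (S(T) = (2*T)/(-18 + T) = 2*T/(-18 + T))
S(12)*(-127 - 474) = (2*12/(-18 + 12))*(-127 - 474) = (2*12/(-6))*(-601) = (2*12*(-1/6))*(-601) = -4*(-601) = 2404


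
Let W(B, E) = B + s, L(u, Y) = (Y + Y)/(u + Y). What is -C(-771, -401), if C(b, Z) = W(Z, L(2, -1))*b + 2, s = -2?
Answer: -310715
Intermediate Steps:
L(u, Y) = 2*Y/(Y + u) (L(u, Y) = (2*Y)/(Y + u) = 2*Y/(Y + u))
W(B, E) = -2 + B (W(B, E) = B - 2 = -2 + B)
C(b, Z) = 2 + b*(-2 + Z) (C(b, Z) = (-2 + Z)*b + 2 = b*(-2 + Z) + 2 = 2 + b*(-2 + Z))
-C(-771, -401) = -(2 - 771*(-2 - 401)) = -(2 - 771*(-403)) = -(2 + 310713) = -1*310715 = -310715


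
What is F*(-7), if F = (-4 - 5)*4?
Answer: 252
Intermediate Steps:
F = -36 (F = -9*4 = -36)
F*(-7) = -36*(-7) = 252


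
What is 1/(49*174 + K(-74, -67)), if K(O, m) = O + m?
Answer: 1/8385 ≈ 0.00011926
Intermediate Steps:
1/(49*174 + K(-74, -67)) = 1/(49*174 + (-74 - 67)) = 1/(8526 - 141) = 1/8385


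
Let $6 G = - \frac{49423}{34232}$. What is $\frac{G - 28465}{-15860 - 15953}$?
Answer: $\frac{531502973}{594012336} \approx 0.89477$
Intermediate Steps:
$G = - \frac{4493}{18672}$ ($G = \frac{\left(-49423\right) \frac{1}{34232}}{6} = \frac{1}{6} \left(- \frac{4493}{3112}\right) = - \frac{4493}{18672} \approx -0.24063$)
$\frac{G - 28465}{-15860 - 15953} = \frac{- \frac{4493}{18672} - 28465}{-15860 - 15953} = - \frac{531502973}{18672 \left(-31813\right)} = \left(- \frac{531502973}{18672}\right) \left(- \frac{1}{31813}\right) = \frac{531502973}{594012336}$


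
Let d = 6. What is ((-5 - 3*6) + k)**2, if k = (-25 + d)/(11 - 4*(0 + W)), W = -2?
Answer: 576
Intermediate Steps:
k = -1 (k = (-25 + 6)/(11 - 4*(0 - 2)) = -19/(11 - 4*(-2)) = -19/(11 + 8) = -19/19 = -19*1/19 = -1)
((-5 - 3*6) + k)**2 = ((-5 - 3*6) - 1)**2 = ((-5 - 18) - 1)**2 = (-23 - 1)**2 = (-24)**2 = 576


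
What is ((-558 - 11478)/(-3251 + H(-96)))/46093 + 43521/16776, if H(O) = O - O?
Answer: 2173917217213/837951934056 ≈ 2.5943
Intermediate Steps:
H(O) = 0
((-558 - 11478)/(-3251 + H(-96)))/46093 + 43521/16776 = ((-558 - 11478)/(-3251 + 0))/46093 + 43521/16776 = -12036/(-3251)*(1/46093) + 43521*(1/16776) = -12036*(-1/3251)*(1/46093) + 14507/5592 = (12036/3251)*(1/46093) + 14507/5592 = 12036/149848343 + 14507/5592 = 2173917217213/837951934056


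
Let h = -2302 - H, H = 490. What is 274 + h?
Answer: -2518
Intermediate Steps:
h = -2792 (h = -2302 - 1*490 = -2302 - 490 = -2792)
274 + h = 274 - 2792 = -2518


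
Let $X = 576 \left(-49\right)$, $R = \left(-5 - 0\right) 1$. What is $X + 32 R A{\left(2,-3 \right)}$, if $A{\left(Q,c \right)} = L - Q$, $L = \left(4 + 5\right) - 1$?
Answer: $-29184$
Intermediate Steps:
$L = 8$ ($L = 9 - 1 = 8$)
$A{\left(Q,c \right)} = 8 - Q$
$R = -5$ ($R = \left(-5 + 0\right) 1 = \left(-5\right) 1 = -5$)
$X = -28224$
$X + 32 R A{\left(2,-3 \right)} = -28224 + 32 \left(-5\right) \left(8 - 2\right) = -28224 - 160 \left(8 - 2\right) = -28224 - 960 = -29184$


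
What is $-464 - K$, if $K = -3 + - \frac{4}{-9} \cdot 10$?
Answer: $- \frac{4189}{9} \approx -465.44$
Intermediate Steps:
$K = \frac{13}{9}$ ($K = -3 + \left(-4\right) \left(- \frac{1}{9}\right) 10 = -3 + \frac{4}{9} \cdot 10 = -3 + \frac{40}{9} = \frac{13}{9} \approx 1.4444$)
$-464 - K = -464 - \frac{13}{9} = - \frac{4189}{9}$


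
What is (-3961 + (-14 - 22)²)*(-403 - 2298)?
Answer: 7198165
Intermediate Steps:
(-3961 + (-14 - 22)²)*(-403 - 2298) = (-3961 + (-36)²)*(-2701) = (-3961 + 1296)*(-2701) = -2665*(-2701) = 7198165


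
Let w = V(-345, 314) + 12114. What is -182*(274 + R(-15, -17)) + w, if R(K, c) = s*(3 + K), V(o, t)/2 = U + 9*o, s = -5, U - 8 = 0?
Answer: -54868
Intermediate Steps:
U = 8 (U = 8 + 0 = 8)
V(o, t) = 16 + 18*o (V(o, t) = 2*(8 + 9*o) = 16 + 18*o)
R(K, c) = -15 - 5*K (R(K, c) = -5*(3 + K) = -15 - 5*K)
w = 5920 (w = (16 + 18*(-345)) + 12114 = (16 - 6210) + 12114 = -6194 + 12114 = 5920)
-182*(274 + R(-15, -17)) + w = -182*(274 + (-15 - 5*(-15))) + 5920 = -182*(274 + (-15 + 75)) + 5920 = -182*(274 + 60) + 5920 = -182*334 + 5920 = -60788 + 5920 = -54868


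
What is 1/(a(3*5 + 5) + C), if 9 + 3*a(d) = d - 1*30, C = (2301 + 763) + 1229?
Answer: 3/12860 ≈ 0.00023328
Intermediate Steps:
C = 4293 (C = 3064 + 1229 = 4293)
a(d) = -13 + d/3 (a(d) = -3 + (d - 1*30)/3 = -3 + (d - 30)/3 = -3 + (-30 + d)/3 = -3 + (-10 + d/3) = -13 + d/3)
1/(a(3*5 + 5) + C) = 1/((-13 + (3*5 + 5)/3) + 4293) = 1/((-13 + (15 + 5)/3) + 4293) = 1/((-13 + (⅓)*20) + 4293) = 1/((-13 + 20/3) + 4293) = 1/(-19/3 + 4293) = 1/(12860/3) = 3/12860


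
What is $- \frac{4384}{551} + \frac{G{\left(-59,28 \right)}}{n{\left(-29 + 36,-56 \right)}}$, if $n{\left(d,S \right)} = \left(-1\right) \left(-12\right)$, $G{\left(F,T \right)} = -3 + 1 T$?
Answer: $- \frac{38833}{6612} \approx -5.8731$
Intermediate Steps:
$G{\left(F,T \right)} = -3 + T$
$n{\left(d,S \right)} = 12$
$- \frac{4384}{551} + \frac{G{\left(-59,28 \right)}}{n{\left(-29 + 36,-56 \right)}} = - \frac{4384}{551} + \frac{-3 + 28}{12} = \left(-4384\right) \frac{1}{551} + 25 \cdot \frac{1}{12} = - \frac{4384}{551} + \frac{25}{12} = - \frac{38833}{6612}$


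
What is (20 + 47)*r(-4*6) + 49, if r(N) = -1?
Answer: -18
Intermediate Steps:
(20 + 47)*r(-4*6) + 49 = (20 + 47)*(-1) + 49 = 67*(-1) + 49 = -67 + 49 = -18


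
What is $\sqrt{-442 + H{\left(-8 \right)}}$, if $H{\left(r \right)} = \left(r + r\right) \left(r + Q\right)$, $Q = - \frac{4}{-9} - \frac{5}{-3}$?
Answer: $\frac{i \sqrt{3130}}{3} \approx 18.649 i$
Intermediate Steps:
$Q = \frac{19}{9}$ ($Q = \left(-4\right) \left(- \frac{1}{9}\right) - - \frac{5}{3} = \frac{4}{9} + \frac{5}{3} = \frac{19}{9} \approx 2.1111$)
$H{\left(r \right)} = 2 r \left(\frac{19}{9} + r\right)$ ($H{\left(r \right)} = \left(r + r\right) \left(r + \frac{19}{9}\right) = 2 r \left(\frac{19}{9} + r\right)$)
$\sqrt{-442 + H{\left(-8 \right)}} = \sqrt{-442 + \frac{2}{9} \left(-8\right) \left(19 + 9 \left(-8\right)\right)} = \sqrt{-442 + \frac{2}{9} \left(-8\right) \left(19 - 72\right)} = \sqrt{-442 + \frac{2}{9} \left(-8\right) \left(-53\right)} = \sqrt{-442 + \frac{848}{9}} = \sqrt{- \frac{3130}{9}} = \frac{i \sqrt{3130}}{3}$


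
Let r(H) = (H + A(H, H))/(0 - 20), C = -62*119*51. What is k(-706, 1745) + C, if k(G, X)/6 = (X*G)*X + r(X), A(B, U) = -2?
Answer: -128991027009/10 ≈ -1.2899e+10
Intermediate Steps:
C = -376278 (C = -7378*51 = -376278)
r(H) = ⅒ - H/20 (r(H) = (H - 2)/(0 - 20) = (-2 + H)/(-20) = (-2 + H)*(-1/20) = ⅒ - H/20)
k(G, X) = ⅗ - 3*X/10 + 6*G*X² (k(G, X) = 6*((X*G)*X + (⅒ - X/20)) = 6*((G*X)*X + (⅒ - X/20)) = 6*(G*X² + (⅒ - X/20)) = 6*(⅒ - X/20 + G*X²) = ⅗ - 3*X/10 + 6*G*X²)
k(-706, 1745) + C = (⅗ - 3/10*1745 + 6*(-706)*1745²) - 376278 = (⅗ - 1047/2 + 6*(-706)*3045025) - 376278 = (⅗ - 1047/2 - 12898725900) - 376278 = -128987264229/10 - 376278 = -128991027009/10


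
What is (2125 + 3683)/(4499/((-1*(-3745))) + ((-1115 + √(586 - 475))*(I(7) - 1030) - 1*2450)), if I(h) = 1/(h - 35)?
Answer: 746827673636980320/147351653982563925233 + 671231797975200*√111/147351653982563925233 ≈ 0.0051163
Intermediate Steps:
I(h) = 1/(-35 + h)
(2125 + 3683)/(4499/((-1*(-3745))) + ((-1115 + √(586 - 475))*(I(7) - 1030) - 1*2450)) = (2125 + 3683)/(4499/((-1*(-3745))) + ((-1115 + √(586 - 475))*(1/(-35 + 7) - 1030) - 1*2450)) = 5808/(4499/3745 + ((-1115 + √111)*(1/(-28) - 1030) - 2450)) = 5808/(4499*(1/3745) + ((-1115 + √111)*(-1/28 - 1030) - 2450)) = 5808/(4499/3745 + ((-1115 + √111)*(-28841/28) - 2450)) = 5808/(4499/3745 + ((32157715/28 - 28841*√111/28) - 2450)) = 5808/(4499/3745 + (32089115/28 - 28841*√111/28)) = 5808/(17167694521/14980 - 28841*√111/28)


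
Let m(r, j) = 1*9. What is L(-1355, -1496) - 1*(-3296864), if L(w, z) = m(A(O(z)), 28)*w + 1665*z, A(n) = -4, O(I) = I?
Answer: 793829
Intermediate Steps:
m(r, j) = 9
L(w, z) = 9*w + 1665*z
L(-1355, -1496) - 1*(-3296864) = (9*(-1355) + 1665*(-1496)) - 1*(-3296864) = (-12195 - 2490840) + 3296864 = -2503035 + 3296864 = 793829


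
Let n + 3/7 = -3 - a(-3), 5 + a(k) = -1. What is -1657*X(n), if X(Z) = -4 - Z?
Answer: 76222/7 ≈ 10889.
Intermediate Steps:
a(k) = -6 (a(k) = -5 - 1 = -6)
n = 18/7 (n = -3/7 + (-3 - 1*(-6)) = -3/7 + (-3 + 6) = -3/7 + 3 = 18/7 ≈ 2.5714)
-1657*X(n) = -1657*(-4 - 1*18/7) = -1657*(-4 - 18/7) = -1657*(-46/7) = 76222/7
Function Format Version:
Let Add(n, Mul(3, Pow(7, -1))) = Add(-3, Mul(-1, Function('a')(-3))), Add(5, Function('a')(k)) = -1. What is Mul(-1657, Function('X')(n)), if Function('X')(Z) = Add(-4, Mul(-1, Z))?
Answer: Rational(76222, 7) ≈ 10889.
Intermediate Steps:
Function('a')(k) = -6 (Function('a')(k) = Add(-5, -1) = -6)
n = Rational(18, 7) (n = Add(Rational(-3, 7), Add(-3, Mul(-1, -6))) = Add(Rational(-3, 7), Add(-3, 6)) = Add(Rational(-3, 7), 3) = Rational(18, 7) ≈ 2.5714)
Mul(-1657, Function('X')(n)) = Mul(-1657, Add(-4, Mul(-1, Rational(18, 7)))) = Mul(-1657, Add(-4, Rational(-18, 7))) = Mul(-1657, Rational(-46, 7)) = Rational(76222, 7)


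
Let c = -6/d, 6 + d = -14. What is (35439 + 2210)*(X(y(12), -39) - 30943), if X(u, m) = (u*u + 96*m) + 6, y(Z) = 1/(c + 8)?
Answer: -8994997766541/6889 ≈ -1.3057e+9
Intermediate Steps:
d = -20 (d = -6 - 14 = -20)
c = 3/10 (c = -6/(-20) = -6*(-1/20) = 3/10 ≈ 0.30000)
y(Z) = 10/83 (y(Z) = 1/(3/10 + 8) = 1/(83/10) = 10/83)
X(u, m) = 6 + u² + 96*m (X(u, m) = (u² + 96*m) + 6 = 6 + u² + 96*m)
(35439 + 2210)*(X(y(12), -39) - 30943) = (35439 + 2210)*((6 + (10/83)² + 96*(-39)) - 30943) = 37649*((6 + 100/6889 - 3744) - 30943) = 37649*(-25750982/6889 - 30943) = 37649*(-238917309/6889) = -8994997766541/6889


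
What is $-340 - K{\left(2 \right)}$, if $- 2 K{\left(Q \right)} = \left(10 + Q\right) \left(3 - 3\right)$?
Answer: $-340$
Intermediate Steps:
$K{\left(Q \right)} = 0$ ($K{\left(Q \right)} = - \frac{\left(10 + Q\right) \left(3 - 3\right)}{2} = - \frac{\left(10 + Q\right) 0}{2} = \left(- \frac{1}{2}\right) 0 = 0$)
$-340 - K{\left(2 \right)} = -340 - 0 = -340 + 0 = -340$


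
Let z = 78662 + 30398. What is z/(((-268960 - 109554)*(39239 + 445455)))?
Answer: -3895/6552266597 ≈ -5.9445e-7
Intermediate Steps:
z = 109060
z/(((-268960 - 109554)*(39239 + 445455))) = 109060/(((-268960 - 109554)*(39239 + 445455))) = 109060/((-378514*484694)) = 109060/(-183463464716) = 109060*(-1/183463464716) = -3895/6552266597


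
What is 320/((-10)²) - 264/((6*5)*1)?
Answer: -28/5 ≈ -5.6000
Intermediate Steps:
320/((-10)²) - 264/((6*5)*1) = 320/100 - 264/(30*1) = 320*(1/100) - 264/30 = 16/5 - 264*1/30 = 16/5 - 44/5 = -28/5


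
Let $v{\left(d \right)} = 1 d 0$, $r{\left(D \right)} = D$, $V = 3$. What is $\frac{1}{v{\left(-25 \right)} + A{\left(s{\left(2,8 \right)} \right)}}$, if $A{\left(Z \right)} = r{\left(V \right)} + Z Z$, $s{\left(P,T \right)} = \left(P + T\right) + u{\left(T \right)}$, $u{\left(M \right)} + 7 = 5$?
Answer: $\frac{1}{67} \approx 0.014925$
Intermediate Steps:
$u{\left(M \right)} = -2$ ($u{\left(M \right)} = -7 + 5 = -2$)
$s{\left(P,T \right)} = -2 + P + T$ ($s{\left(P,T \right)} = \left(P + T\right) - 2 = -2 + P + T$)
$v{\left(d \right)} = 0$ ($v{\left(d \right)} = d 0 = 0$)
$A{\left(Z \right)} = 3 + Z^{2}$ ($A{\left(Z \right)} = 3 + Z Z = 3 + Z^{2}$)
$\frac{1}{v{\left(-25 \right)} + A{\left(s{\left(2,8 \right)} \right)}} = \frac{1}{0 + \left(3 + \left(-2 + 2 + 8\right)^{2}\right)} = \frac{1}{0 + \left(3 + 8^{2}\right)} = \frac{1}{0 + \left(3 + 64\right)} = \frac{1}{0 + 67} = \frac{1}{67}$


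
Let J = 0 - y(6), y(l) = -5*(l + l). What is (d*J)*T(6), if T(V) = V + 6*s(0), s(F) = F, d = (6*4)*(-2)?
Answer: -17280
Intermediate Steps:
d = -48 (d = 24*(-2) = -48)
y(l) = -10*l
T(V) = V (T(V) = V + 6*0 = V + 0 = V)
J = 60 (J = 0 - (-10)*6 = 0 - 1*(-60) = 0 + 60 = 60)
(d*J)*T(6) = -48*60*6 = -2880*6 = -17280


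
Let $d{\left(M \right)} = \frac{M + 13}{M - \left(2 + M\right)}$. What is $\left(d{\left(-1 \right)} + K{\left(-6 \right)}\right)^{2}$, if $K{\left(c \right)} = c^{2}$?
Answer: $900$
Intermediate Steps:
$d{\left(M \right)} = - \frac{13}{2} - \frac{M}{2}$ ($d{\left(M \right)} = \frac{13 + M}{-2} = \left(13 + M\right) \left(- \frac{1}{2}\right) = - \frac{13}{2} - \frac{M}{2}$)
$\left(d{\left(-1 \right)} + K{\left(-6 \right)}\right)^{2} = \left(\left(- \frac{13}{2} - - \frac{1}{2}\right) + \left(-6\right)^{2}\right)^{2} = \left(\left(- \frac{13}{2} + \frac{1}{2}\right) + 36\right)^{2} = \left(-6 + 36\right)^{2} = 30^{2} = 900$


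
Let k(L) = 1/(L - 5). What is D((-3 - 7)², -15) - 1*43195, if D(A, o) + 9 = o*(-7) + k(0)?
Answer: -215496/5 ≈ -43099.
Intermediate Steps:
k(L) = 1/(-5 + L)
D(A, o) = -46/5 - 7*o (D(A, o) = -9 + (o*(-7) + 1/(-5 + 0)) = -9 + (-7*o + 1/(-5)) = -9 + (-7*o - ⅕) = -9 + (-⅕ - 7*o) = -46/5 - 7*o)
D((-3 - 7)², -15) - 1*43195 = (-46/5 - 7*(-15)) - 1*43195 = (-46/5 + 105) - 43195 = 479/5 - 43195 = -215496/5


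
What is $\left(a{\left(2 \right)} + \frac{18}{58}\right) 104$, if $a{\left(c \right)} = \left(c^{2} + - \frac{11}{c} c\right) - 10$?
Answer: $- \frac{50336}{29} \approx -1735.7$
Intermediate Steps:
$a{\left(c \right)} = -21 + c^{2}$ ($a{\left(c \right)} = \left(c^{2} - 11\right) - 10 = \left(-11 + c^{2}\right) - 10 = -21 + c^{2}$)
$\left(a{\left(2 \right)} + \frac{18}{58}\right) 104 = \left(\left(-21 + 2^{2}\right) + \frac{18}{58}\right) 104 = \left(\left(-21 + 4\right) + 18 \cdot \frac{1}{58}\right) 104 = \left(-17 + \frac{9}{29}\right) 104 = \left(- \frac{484}{29}\right) 104 = - \frac{50336}{29}$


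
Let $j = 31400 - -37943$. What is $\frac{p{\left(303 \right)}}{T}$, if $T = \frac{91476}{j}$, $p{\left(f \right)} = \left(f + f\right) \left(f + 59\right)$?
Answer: $\frac{1267659383}{7623} \approx 1.6629 \cdot 10^{5}$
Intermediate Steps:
$j = 69343$ ($j = 31400 + 37943 = 69343$)
$p{\left(f \right)} = 2 f \left(59 + f\right)$
$T = \frac{91476}{69343} \approx 1.3192$
$\frac{p{\left(303 \right)}}{T} = \frac{2 \cdot 303 \left(59 + 303\right)}{\frac{91476}{69343}} = 2 \cdot 303 \cdot 362 \cdot \frac{69343}{91476} = 219372 \cdot \frac{69343}{91476} = \frac{1267659383}{7623}$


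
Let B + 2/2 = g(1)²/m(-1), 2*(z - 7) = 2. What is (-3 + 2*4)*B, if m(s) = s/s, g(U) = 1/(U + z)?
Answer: -400/81 ≈ -4.9383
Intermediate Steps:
z = 8 (z = 7 + (½)*2 = 7 + 1 = 8)
g(U) = 1/(8 + U) (g(U) = 1/(U + 8) = 1/(8 + U))
m(s) = 1
B = -80/81 (B = -1 + (1/(8 + 1))²/1 = -1 + (1/9)²*1 = -1 + (⅑)²*1 = -1 + (1/81)*1 = -1 + 1/81 = -80/81 ≈ -0.98765)
(-3 + 2*4)*B = (-3 + 2*4)*(-80/81) = (-3 + 8)*(-80/81) = 5*(-80/81) = -400/81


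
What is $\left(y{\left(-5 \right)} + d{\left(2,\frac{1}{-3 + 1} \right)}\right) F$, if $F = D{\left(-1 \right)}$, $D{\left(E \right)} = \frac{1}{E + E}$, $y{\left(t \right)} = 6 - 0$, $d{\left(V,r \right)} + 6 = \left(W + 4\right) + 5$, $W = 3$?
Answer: $-6$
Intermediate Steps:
$d{\left(V,r \right)} = 6$ ($d{\left(V,r \right)} = -6 + \left(\left(3 + 4\right) + 5\right) = -6 + \left(7 + 5\right) = -6 + 12 = 6$)
$y{\left(t \right)} = 6$ ($y{\left(t \right)} = 6 + 0 = 6$)
$D{\left(E \right)} = \frac{1}{2 E}$
$F = - \frac{1}{2}$ ($F = \frac{1}{2 \left(-1\right)} = \frac{1}{2} \left(-1\right) = - \frac{1}{2} \approx -0.5$)
$\left(y{\left(-5 \right)} + d{\left(2,\frac{1}{-3 + 1} \right)}\right) F = \left(6 + 6\right) \left(- \frac{1}{2}\right) = 12 \left(- \frac{1}{2}\right) = -6$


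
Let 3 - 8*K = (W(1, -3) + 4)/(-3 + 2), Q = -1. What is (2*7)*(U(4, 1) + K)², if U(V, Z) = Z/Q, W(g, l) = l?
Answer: 7/2 ≈ 3.5000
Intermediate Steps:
K = ½ (K = 3/8 - (-3 + 4)/(8*(-3 + 2)) = 3/8 - 1/(8*(-1)) = 3/8 - (-1)/8 = 3/8 - ⅛*(-1) = 3/8 + ⅛ = ½ ≈ 0.50000)
U(V, Z) = -Z (U(V, Z) = Z/(-1) = Z*(-1) = -Z)
(2*7)*(U(4, 1) + K)² = (2*7)*(-1*1 + ½)² = 14*(-1 + ½)² = 14*(-½)² = 14*(¼) = 7/2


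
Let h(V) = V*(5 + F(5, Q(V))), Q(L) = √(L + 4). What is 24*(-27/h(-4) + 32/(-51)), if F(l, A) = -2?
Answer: 662/17 ≈ 38.941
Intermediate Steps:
Q(L) = √(4 + L)
h(V) = 3*V (h(V) = V*(5 - 2) = V*3 = 3*V)
24*(-27/h(-4) + 32/(-51)) = 24*(-27/(3*(-4)) + 32/(-51)) = 24*(-27/(-12) + 32*(-1/51)) = 24*(-27*(-1/12) - 32/51) = 24*(9/4 - 32/51) = 24*(331/204) = 662/17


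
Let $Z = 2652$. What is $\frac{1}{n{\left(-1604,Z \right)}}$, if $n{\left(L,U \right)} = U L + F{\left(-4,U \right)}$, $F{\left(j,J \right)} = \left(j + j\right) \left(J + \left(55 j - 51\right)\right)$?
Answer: $- \frac{1}{4272856} \approx -2.3404 \cdot 10^{-7}$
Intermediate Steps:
$F{\left(j,J \right)} = 2 j \left(-51 + J + 55 j\right)$ ($F{\left(j,J \right)} = 2 j \left(J + \left(-51 + 55 j\right)\right) = 2 j \left(-51 + J + 55 j\right)$)
$n{\left(L,U \right)} = 2168 - 8 U + L U$ ($n{\left(L,U \right)} = U L + 2 \left(-4\right) \left(-51 + U + 55 \left(-4\right)\right) = L U + 2 \left(-4\right) \left(-51 + U - 220\right) = L U + 2 \left(-4\right) \left(-271 + U\right) = L U - \left(-2168 + 8 U\right) = 2168 - 8 U + L U$)
$\frac{1}{n{\left(-1604,Z \right)}} = \frac{1}{2168 - 21216 - 4253808} = \frac{1}{-4272856} = - \frac{1}{4272856}$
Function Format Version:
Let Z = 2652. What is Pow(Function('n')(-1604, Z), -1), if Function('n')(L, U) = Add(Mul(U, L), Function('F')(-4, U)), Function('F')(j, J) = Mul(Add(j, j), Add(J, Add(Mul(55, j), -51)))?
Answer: Rational(-1, 4272856) ≈ -2.3404e-7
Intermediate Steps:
Function('F')(j, J) = Mul(2, j, Add(-51, J, Mul(55, j))) (Function('F')(j, J) = Mul(Mul(2, j), Add(J, Add(-51, Mul(55, j)))) = Mul(Mul(2, j), Add(-51, J, Mul(55, j))) = Mul(2, j, Add(-51, J, Mul(55, j))))
Function('n')(L, U) = Add(2168, Mul(-8, U), Mul(L, U)) (Function('n')(L, U) = Add(Mul(U, L), Mul(2, -4, Add(-51, U, Mul(55, -4)))) = Add(Mul(L, U), Mul(2, -4, Add(-51, U, -220))) = Add(Mul(L, U), Mul(2, -4, Add(-271, U))) = Add(Mul(L, U), Add(2168, Mul(-8, U))) = Add(2168, Mul(-8, U), Mul(L, U)))
Pow(Function('n')(-1604, Z), -1) = Pow(Add(2168, Mul(-8, 2652), Mul(-1604, 2652)), -1) = Pow(Add(2168, -21216, -4253808), -1) = Pow(-4272856, -1) = Rational(-1, 4272856)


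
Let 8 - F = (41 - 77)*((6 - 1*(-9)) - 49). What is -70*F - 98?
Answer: 85022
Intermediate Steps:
F = -1216 (F = 8 - (41 - 77)*((6 - 1*(-9)) - 49) = 8 - (-36)*((6 + 9) - 49) = 8 - (-36)*(15 - 49) = 8 - (-36)*(-34) = 8 - 1*1224 = 8 - 1224 = -1216)
-70*F - 98 = -70*(-1216) - 98 = 85120 - 98 = 85022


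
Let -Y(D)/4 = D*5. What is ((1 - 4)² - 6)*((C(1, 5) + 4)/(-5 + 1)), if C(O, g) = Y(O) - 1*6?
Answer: 33/2 ≈ 16.500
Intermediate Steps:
Y(D) = -20*D (Y(D) = -4*D*5 = -20*D)
C(O, g) = -6 - 20*O (C(O, g) = -20*O - 1*6 = -20*O - 6 = -6 - 20*O)
((1 - 4)² - 6)*((C(1, 5) + 4)/(-5 + 1)) = ((1 - 4)² - 6)*(((-6 - 20*1) + 4)/(-5 + 1)) = ((-3)² - 6)*(((-6 - 20) + 4)/(-4)) = (9 - 6)*((-26 + 4)*(-¼)) = 3*(-22*(-¼)) = 3*(11/2) = 33/2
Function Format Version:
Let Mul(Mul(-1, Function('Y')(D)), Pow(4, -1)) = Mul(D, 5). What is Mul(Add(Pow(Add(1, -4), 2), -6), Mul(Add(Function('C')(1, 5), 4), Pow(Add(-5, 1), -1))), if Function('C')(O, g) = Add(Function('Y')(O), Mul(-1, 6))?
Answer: Rational(33, 2) ≈ 16.500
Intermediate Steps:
Function('Y')(D) = Mul(-20, D) (Function('Y')(D) = Mul(-4, Mul(D, 5)) = Mul(-4, Mul(5, D)) = Mul(-20, D))
Function('C')(O, g) = Add(-6, Mul(-20, O)) (Function('C')(O, g) = Add(Mul(-20, O), Mul(-1, 6)) = Add(Mul(-20, O), -6) = Add(-6, Mul(-20, O)))
Mul(Add(Pow(Add(1, -4), 2), -6), Mul(Add(Function('C')(1, 5), 4), Pow(Add(-5, 1), -1))) = Mul(Add(Pow(Add(1, -4), 2), -6), Mul(Add(Add(-6, Mul(-20, 1)), 4), Pow(Add(-5, 1), -1))) = Mul(Add(Pow(-3, 2), -6), Mul(Add(Add(-6, -20), 4), Pow(-4, -1))) = Mul(Add(9, -6), Mul(Add(-26, 4), Rational(-1, 4))) = Mul(3, Mul(-22, Rational(-1, 4))) = Mul(3, Rational(11, 2)) = Rational(33, 2)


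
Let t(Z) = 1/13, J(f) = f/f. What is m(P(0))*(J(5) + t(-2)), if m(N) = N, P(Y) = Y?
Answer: 0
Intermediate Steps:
J(f) = 1
t(Z) = 1/13
m(P(0))*(J(5) + t(-2)) = 0*(1 + 1/13) = 0*(14/13) = 0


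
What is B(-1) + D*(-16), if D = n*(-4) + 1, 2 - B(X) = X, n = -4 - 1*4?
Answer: -525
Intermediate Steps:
n = -8 (n = -4 - 4 = -8)
B(X) = 2 - X
D = 33 (D = -8*(-4) + 1 = 32 + 1 = 33)
B(-1) + D*(-16) = (2 - 1*(-1)) + 33*(-16) = (2 + 1) - 528 = 3 - 528 = -525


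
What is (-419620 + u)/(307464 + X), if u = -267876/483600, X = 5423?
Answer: -16910708323/12609346100 ≈ -1.3411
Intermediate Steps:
u = -22323/40300 (u = -267876*1/483600 = -22323/40300 ≈ -0.55392)
(-419620 + u)/(307464 + X) = (-419620 - 22323/40300)/(307464 + 5423) = -16910708323/40300/312887 = -16910708323/40300*1/312887 = -16910708323/12609346100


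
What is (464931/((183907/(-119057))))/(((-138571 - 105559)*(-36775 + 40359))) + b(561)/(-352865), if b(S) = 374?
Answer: -8129741572345321/11356015886804485120 ≈ -0.00071590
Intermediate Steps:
(464931/((183907/(-119057))))/(((-138571 - 105559)*(-36775 + 40359))) + b(561)/(-352865) = (464931/((183907/(-119057))))/(((-138571 - 105559)*(-36775 + 40359))) + 374/(-352865) = (464931/((183907*(-1/119057))))/((-244130*3584)) + 374*(-1/352865) = (464931/(-183907/119057))/(-874961920) - 374/352865 = (464931*(-119057/183907))*(-1/874961920) - 374/352865 = -55353290067/183907*(-1/874961920) - 374/352865 = 55353290067/160911621821440 - 374/352865 = -8129741572345321/11356015886804485120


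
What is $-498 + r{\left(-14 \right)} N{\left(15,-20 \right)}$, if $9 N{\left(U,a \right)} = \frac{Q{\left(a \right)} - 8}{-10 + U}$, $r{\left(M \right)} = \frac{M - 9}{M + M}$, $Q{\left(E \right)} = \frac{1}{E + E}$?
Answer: $- \frac{8368861}{16800} \approx -498.15$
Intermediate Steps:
$Q{\left(E \right)} = \frac{1}{2 E}$
$r{\left(M \right)} = \frac{-9 + M}{2 M}$
$N{\left(U,a \right)} = \frac{-8 + \frac{1}{2 a}}{9 \left(-10 + U\right)}$ ($N{\left(U,a \right)} = \frac{\left(\frac{1}{2 a} - 8\right) \frac{1}{-10 + U}}{9} = \frac{\left(-8 + \frac{1}{2 a}\right) \frac{1}{-10 + U}}{9} = \frac{\frac{1}{-10 + U} \left(-8 + \frac{1}{2 a}\right)}{9} = \frac{-8 + \frac{1}{2 a}}{9 \left(-10 + U\right)}$)
$-498 + r{\left(-14 \right)} N{\left(15,-20 \right)} = -498 + \frac{-9 - 14}{2 \left(-14\right)} \frac{1 - -320}{18 \left(-20\right) \left(-10 + 15\right)} = -498 + \frac{1}{2} \left(- \frac{1}{14}\right) \left(-23\right) \frac{1}{18} \left(- \frac{1}{20}\right) \frac{1}{5} \left(1 + 320\right) = -498 + \frac{23 \cdot \frac{1}{18} \left(- \frac{1}{20}\right) \frac{1}{5} \cdot 321}{28} = -498 + \frac{23}{28} \left(- \frac{107}{600}\right) = -498 - \frac{2461}{16800} = - \frac{8368861}{16800}$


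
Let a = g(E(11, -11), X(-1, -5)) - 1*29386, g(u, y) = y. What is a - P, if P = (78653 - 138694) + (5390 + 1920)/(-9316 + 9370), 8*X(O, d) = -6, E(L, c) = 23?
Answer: 3296039/108 ≈ 30519.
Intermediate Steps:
X(O, d) = -¾ (X(O, d) = (⅛)*(-6) = -¾)
a = -117547/4 (a = -¾ - 1*29386 = -¾ - 29386 = -117547/4 ≈ -29387.)
P = -1617452/27 (P = -60041 + 7310/54 = -60041 + 7310*(1/54) = -60041 + 3655/27 = -1617452/27 ≈ -59906.)
a - P = -117547/4 - 1*(-1617452/27) = -117547/4 + 1617452/27 = 3296039/108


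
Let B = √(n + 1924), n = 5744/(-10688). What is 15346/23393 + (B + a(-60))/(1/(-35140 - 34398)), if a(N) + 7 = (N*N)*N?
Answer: 351379112676384/23393 - 34769*√214573791/167 ≈ 1.5018e+10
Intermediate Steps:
n = -359/668 (n = 5744*(-1/10688) = -359/668 ≈ -0.53743)
B = √214573791/334 (B = √(-359/668 + 1924) = √(1284873/668) = √214573791/334 ≈ 43.857)
a(N) = -7 + N³ (a(N) = -7 + (N*N)*N = -7 + N²*N = -7 + N³)
15346/23393 + (B + a(-60))/(1/(-35140 - 34398)) = 15346/23393 + (√214573791/334 + (-7 + (-60)³))/(1/(-35140 - 34398)) = 15346*(1/23393) + (√214573791/334 + (-7 - 216000))/(1/(-69538)) = 15346/23393 + (√214573791/334 - 216007)/(-1/69538) = 15346/23393 + (-216007 + √214573791/334)*(-69538) = 15346/23393 + (15020694766 - 34769*√214573791/167) = 351379112676384/23393 - 34769*√214573791/167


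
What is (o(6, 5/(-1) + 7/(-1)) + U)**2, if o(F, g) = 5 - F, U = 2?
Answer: 1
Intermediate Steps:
(o(6, 5/(-1) + 7/(-1)) + U)**2 = ((5 - 1*6) + 2)**2 = ((5 - 6) + 2)**2 = (-1 + 2)**2 = 1**2 = 1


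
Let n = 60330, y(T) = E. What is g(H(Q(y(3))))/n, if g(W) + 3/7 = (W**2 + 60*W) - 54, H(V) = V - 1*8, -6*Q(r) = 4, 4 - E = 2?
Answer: -31457/3800790 ≈ -0.0082764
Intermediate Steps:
E = 2 (E = 4 - 1*2 = 4 - 2 = 2)
y(T) = 2
Q(r) = -2/3 (Q(r) = -1/6*4 = -2/3)
H(V) = -8 + V (H(V) = V - 8 = -8 + V)
g(W) = -381/7 + W**2 + 60*W (g(W) = -3/7 + ((W**2 + 60*W) - 54) = -3/7 + (-54 + W**2 + 60*W) = -381/7 + W**2 + 60*W)
g(H(Q(y(3))))/n = (-381/7 + (-8 - 2/3)**2 + 60*(-8 - 2/3))/60330 = (-381/7 + (-26/3)**2 + 60*(-26/3))*(1/60330) = (-381/7 + 676/9 - 520)*(1/60330) = -31457/63*1/60330 = -31457/3800790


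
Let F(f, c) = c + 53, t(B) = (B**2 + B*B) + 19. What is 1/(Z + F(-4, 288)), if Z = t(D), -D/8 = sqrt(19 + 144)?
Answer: 1/21224 ≈ 4.7116e-5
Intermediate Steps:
D = -8*sqrt(163) (D = -8*sqrt(19 + 144) = -8*sqrt(163) ≈ -102.14)
t(B) = 19 + 2*B**2 (t(B) = (B**2 + B**2) + 19 = 2*B**2 + 19 = 19 + 2*B**2)
F(f, c) = 53 + c
Z = 20883 (Z = 19 + 2*(-8*sqrt(163))**2 = 19 + 2*10432 = 19 + 20864 = 20883)
1/(Z + F(-4, 288)) = 1/(20883 + (53 + 288)) = 1/(20883 + 341) = 1/21224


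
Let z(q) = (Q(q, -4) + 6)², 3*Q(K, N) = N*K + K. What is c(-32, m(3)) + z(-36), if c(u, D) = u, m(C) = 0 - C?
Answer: 1732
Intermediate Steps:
m(C) = -C
Q(K, N) = K/3 + K*N/3 (Q(K, N) = (N*K + K)/3 = (K*N + K)/3 = (K + K*N)/3 = K/3 + K*N/3)
z(q) = (6 - q)² (z(q) = (q*(1 - 4)/3 + 6)² = ((⅓)*q*(-3) + 6)² = (-q + 6)² = (6 - q)²)
c(-32, m(3)) + z(-36) = -32 + (6 - 1*(-36))² = -32 + (6 + 36)² = -32 + 42² = -32 + 1764 = 1732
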